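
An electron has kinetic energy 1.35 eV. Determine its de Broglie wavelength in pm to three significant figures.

KE = 1.35 eV = 2.163 × 10⁻¹⁹ J.
p = √(2mKE) = √(2 × 9.109 × 10⁻³¹ × 2.163 × 10⁻¹⁹) = 6.277 × 10⁻²⁵ kg·m/s.
λ = h/p = 6.626 × 10⁻³⁴ / 6.277 × 10⁻²⁵ = 1.06 × 10⁻⁹ m = 1060 pm.

λ = 1060 pm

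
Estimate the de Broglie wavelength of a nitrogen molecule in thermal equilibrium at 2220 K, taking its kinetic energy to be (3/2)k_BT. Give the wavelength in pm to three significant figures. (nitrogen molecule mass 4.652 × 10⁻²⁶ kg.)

KE = (3/2)k_BT = 1.5 × 1.381 × 10⁻²³ × 2220 = 4.599 × 10⁻²⁰ J.
p = √(2mKE) = √(2 × 4.652 × 10⁻²⁶ × 4.599 × 10⁻²⁰) = 6.541 × 10⁻²³ kg·m/s.
λ = h/p = 1.01 × 10⁻¹¹ m = 10.1 pm.

λ = 10.1 pm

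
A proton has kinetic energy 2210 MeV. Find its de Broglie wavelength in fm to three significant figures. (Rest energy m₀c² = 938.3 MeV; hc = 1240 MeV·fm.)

Total energy E = KE + m₀c² = 2210 + 938.3 = 3148.3 MeV.
(pc)² = E² − (m₀c²)² = (3148.3)² − (938.3)² = 9.031 × 10⁶ MeV², so pc = 3005 MeV.
λ = hc/(pc) = 1240 MeV·fm / 3005 MeV = 0.413 fm.

λ = 0.413 fm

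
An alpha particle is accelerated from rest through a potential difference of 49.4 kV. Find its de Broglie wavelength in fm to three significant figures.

λ = 45.7 fm

KE = 2eV = 2 × 1.602 × 10⁻¹⁹ × 4.940 × 10⁴ = 1.583 × 10⁻¹⁴ J.
p = √(2mKE) = √(2 × 6.645 × 10⁻²⁷ × 1.583 × 10⁻¹⁴) = 1.450 × 10⁻²⁰ kg·m/s.
λ = h/p = 6.626 × 10⁻³⁴ / 1.450 × 10⁻²⁰ = 4.57 × 10⁻¹⁴ m = 45.7 fm.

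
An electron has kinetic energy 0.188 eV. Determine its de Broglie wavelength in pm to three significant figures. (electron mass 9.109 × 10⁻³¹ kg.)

λ = 2830 pm

KE = 0.188 eV = 3.012 × 10⁻²⁰ J.
p = √(2mKE) = √(2 × 9.109 × 10⁻³¹ × 3.012 × 10⁻²⁰) = 2.342 × 10⁻²⁵ kg·m/s.
λ = h/p = 6.626 × 10⁻³⁴ / 2.342 × 10⁻²⁵ = 2.83 × 10⁻⁹ m = 2830 pm.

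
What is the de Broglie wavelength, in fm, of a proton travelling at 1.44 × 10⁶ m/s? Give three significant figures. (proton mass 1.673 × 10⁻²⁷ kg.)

λ = 275 fm

p = mv = 1.673 × 10⁻²⁷ × 1.44 × 10⁶ = 2.409 × 10⁻²¹ kg·m/s.
λ = h/p = 6.626 × 10⁻³⁴ / 2.409 × 10⁻²¹ = 2.75 × 10⁻¹³ m = 275 fm.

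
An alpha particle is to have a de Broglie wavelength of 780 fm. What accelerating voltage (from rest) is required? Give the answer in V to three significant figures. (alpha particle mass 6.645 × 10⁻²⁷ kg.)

V = 169 V

p = h/λ = 6.626 × 10⁻³⁴ / 7.800 × 10⁻¹³ = 8.495 × 10⁻²² kg·m/s.
KE = p²/(2m) = 5.430 × 10⁻¹⁷ J.
V = KE/2e = 5.430 × 10⁻¹⁷ / (2 × 1.602 × 10⁻¹⁹) = 169 V.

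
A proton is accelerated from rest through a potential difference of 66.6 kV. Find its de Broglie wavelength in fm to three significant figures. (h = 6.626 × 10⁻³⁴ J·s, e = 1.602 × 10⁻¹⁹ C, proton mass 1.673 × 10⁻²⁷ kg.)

λ = 111 fm

KE = eV = 1.602 × 10⁻¹⁹ × 6.660 × 10⁴ = 1.067 × 10⁻¹⁴ J.
p = √(2mKE) = √(2 × 1.673 × 10⁻²⁷ × 1.067 × 10⁻¹⁴) = 5.975 × 10⁻²¹ kg·m/s.
λ = h/p = 6.626 × 10⁻³⁴ / 5.975 × 10⁻²¹ = 1.11 × 10⁻¹³ m = 111 fm.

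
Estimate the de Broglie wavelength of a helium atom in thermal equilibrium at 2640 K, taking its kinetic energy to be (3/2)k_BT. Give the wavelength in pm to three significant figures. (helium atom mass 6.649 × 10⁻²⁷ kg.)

λ = 24.6 pm

KE = (3/2)k_BT = 1.5 × 1.381 × 10⁻²³ × 2640 = 5.469 × 10⁻²⁰ J.
p = √(2mKE) = √(2 × 6.649 × 10⁻²⁷ × 5.469 × 10⁻²⁰) = 2.697 × 10⁻²³ kg·m/s.
λ = h/p = 2.46 × 10⁻¹¹ m = 24.6 pm.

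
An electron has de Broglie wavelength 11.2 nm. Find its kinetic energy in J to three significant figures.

p = h/λ = 6.626 × 10⁻³⁴ / 1.120 × 10⁻⁸ = 5.916 × 10⁻²⁶ kg·m/s.
KE = p²/(2m) = (5.916 × 10⁻²⁶)² / (2 × 9.109 × 10⁻³¹) = 1.921 × 10⁻²¹ J = 1.92 × 10⁻²¹ J.

KE = 1.92 × 10⁻²¹ J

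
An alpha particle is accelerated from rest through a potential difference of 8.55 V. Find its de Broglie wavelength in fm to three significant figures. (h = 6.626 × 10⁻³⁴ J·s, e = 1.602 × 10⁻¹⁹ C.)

λ = 3470 fm

KE = 2eV = 2 × 1.602 × 10⁻¹⁹ × 8.550 = 2.739 × 10⁻¹⁸ J.
p = √(2mKE) = √(2 × 6.645 × 10⁻²⁷ × 2.739 × 10⁻¹⁸) = 1.908 × 10⁻²² kg·m/s.
λ = h/p = 6.626 × 10⁻³⁴ / 1.908 × 10⁻²² = 3.47 × 10⁻¹² m = 3470 fm.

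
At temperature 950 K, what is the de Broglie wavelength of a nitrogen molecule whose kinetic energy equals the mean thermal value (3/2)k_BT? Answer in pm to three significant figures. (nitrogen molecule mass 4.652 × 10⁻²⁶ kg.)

KE = (3/2)k_BT = 1.5 × 1.381 × 10⁻²³ × 950 = 1.968 × 10⁻²⁰ J.
p = √(2mKE) = √(2 × 4.652 × 10⁻²⁶ × 1.968 × 10⁻²⁰) = 4.279 × 10⁻²³ kg·m/s.
λ = h/p = 1.55 × 10⁻¹¹ m = 15.5 pm.

λ = 15.5 pm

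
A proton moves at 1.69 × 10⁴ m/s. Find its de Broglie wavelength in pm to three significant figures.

λ = 23.4 pm

p = mv = 1.673 × 10⁻²⁷ × 1.69 × 10⁴ = 2.827 × 10⁻²³ kg·m/s.
λ = h/p = 6.626 × 10⁻³⁴ / 2.827 × 10⁻²³ = 2.34 × 10⁻¹¹ m = 23.4 pm.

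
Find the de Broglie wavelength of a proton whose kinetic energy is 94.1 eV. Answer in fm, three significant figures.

λ = 2950 fm

KE = 94.1 eV = 1.507 × 10⁻¹⁷ J.
p = √(2mKE) = √(2 × 1.673 × 10⁻²⁷ × 1.507 × 10⁻¹⁷) = 2.246 × 10⁻²² kg·m/s.
λ = h/p = 6.626 × 10⁻³⁴ / 2.246 × 10⁻²² = 2.95 × 10⁻¹² m = 2950 fm.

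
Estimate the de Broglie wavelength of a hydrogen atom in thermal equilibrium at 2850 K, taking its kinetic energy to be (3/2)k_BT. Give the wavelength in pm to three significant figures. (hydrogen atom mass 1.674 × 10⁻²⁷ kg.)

KE = (3/2)k_BT = 1.5 × 1.381 × 10⁻²³ × 2850 = 5.904 × 10⁻²⁰ J.
p = √(2mKE) = √(2 × 1.674 × 10⁻²⁷ × 5.904 × 10⁻²⁰) = 1.406 × 10⁻²³ kg·m/s.
λ = h/p = 4.71 × 10⁻¹¹ m = 47.1 pm.

λ = 47.1 pm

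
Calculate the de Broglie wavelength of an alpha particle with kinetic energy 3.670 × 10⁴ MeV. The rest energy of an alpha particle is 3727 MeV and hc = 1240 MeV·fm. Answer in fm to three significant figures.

Total energy E = KE + m₀c² = 3.670 × 10⁴ + 3727 = 40427 MeV.
(pc)² = E² − (m₀c²)² = (40427)² − (3727)² = 1.620 × 10⁹ MeV², so pc = 4.025 × 10⁴ MeV.
λ = hc/(pc) = 1240 MeV·fm / 4.025 × 10⁴ MeV = 0.0308 fm.

λ = 0.0308 fm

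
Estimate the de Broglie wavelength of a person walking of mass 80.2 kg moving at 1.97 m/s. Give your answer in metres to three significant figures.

p = mv = 80.2 × 1.97 = 1.580 × 10² kg·m/s.
λ = h/p = 6.626 × 10⁻³⁴ / 1.580 × 10² = 4.19 × 10⁻³⁶ m.

λ = 4.19 × 10⁻³⁶ m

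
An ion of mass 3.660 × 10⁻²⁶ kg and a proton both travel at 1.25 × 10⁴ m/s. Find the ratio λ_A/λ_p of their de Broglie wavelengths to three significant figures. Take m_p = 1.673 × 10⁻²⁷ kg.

λ_A/λ_p = 0.0457

At fixed v, p = mv so λ = h/(mv) ∝ 1/m.
λ_A/λ_p = m_p/m_A = 1.673 × 10⁻²⁷/3.660 × 10⁻²⁶ = 0.0457.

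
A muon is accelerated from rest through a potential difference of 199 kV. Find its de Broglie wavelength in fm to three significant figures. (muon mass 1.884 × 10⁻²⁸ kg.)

KE = eV = 1.602 × 10⁻¹⁹ × 1.990 × 10⁵ = 3.188 × 10⁻¹⁴ J.
p = √(2mKE) = √(2 × 1.884 × 10⁻²⁸ × 3.188 × 10⁻¹⁴) = 3.466 × 10⁻²¹ kg·m/s.
λ = h/p = 6.626 × 10⁻³⁴ / 3.466 × 10⁻²¹ = 1.91 × 10⁻¹³ m = 191 fm.

λ = 191 fm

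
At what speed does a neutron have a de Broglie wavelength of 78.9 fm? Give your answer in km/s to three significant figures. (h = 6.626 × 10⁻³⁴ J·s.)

p = h/λ = 6.626 × 10⁻³⁴ / 7.890 × 10⁻¹⁴ = 8.398 × 10⁻²¹ kg·m/s.
v = p/m = 8.398 × 10⁻²¹ / 1.675 × 10⁻²⁷ = 5.01 × 10⁶ m/s = 5010 km/s.

v = 5010 km/s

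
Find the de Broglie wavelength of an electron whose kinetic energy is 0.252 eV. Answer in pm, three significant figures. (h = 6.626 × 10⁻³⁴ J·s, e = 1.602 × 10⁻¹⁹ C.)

KE = 0.252 eV = 4.037 × 10⁻²⁰ J.
p = √(2mKE) = √(2 × 9.109 × 10⁻³¹ × 4.037 × 10⁻²⁰) = 2.712 × 10⁻²⁵ kg·m/s.
λ = h/p = 6.626 × 10⁻³⁴ / 2.712 × 10⁻²⁵ = 2.44 × 10⁻⁹ m = 2440 pm.

λ = 2440 pm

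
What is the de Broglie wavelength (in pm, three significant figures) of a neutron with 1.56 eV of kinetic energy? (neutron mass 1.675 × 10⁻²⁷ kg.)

KE = 1.56 eV = 2.499 × 10⁻¹⁹ J.
p = √(2mKE) = √(2 × 1.675 × 10⁻²⁷ × 2.499 × 10⁻¹⁹) = 2.893 × 10⁻²³ kg·m/s.
λ = h/p = 6.626 × 10⁻³⁴ / 2.893 × 10⁻²³ = 2.29 × 10⁻¹¹ m = 22.9 pm.

λ = 22.9 pm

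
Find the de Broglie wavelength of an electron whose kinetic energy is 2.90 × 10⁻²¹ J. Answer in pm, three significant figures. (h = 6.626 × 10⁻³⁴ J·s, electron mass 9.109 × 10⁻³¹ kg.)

p = √(2mKE) = √(2 × 9.109 × 10⁻³¹ × 2.900 × 10⁻²¹) = 7.269 × 10⁻²⁶ kg·m/s.
λ = h/p = 6.626 × 10⁻³⁴ / 7.269 × 10⁻²⁶ = 9.12 × 10⁻⁹ m = 9120 pm.

λ = 9120 pm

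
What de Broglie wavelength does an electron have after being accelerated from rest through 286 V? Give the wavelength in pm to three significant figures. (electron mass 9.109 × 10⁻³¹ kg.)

KE = eV = 1.602 × 10⁻¹⁹ × 286.0 = 4.582 × 10⁻¹⁷ J.
p = √(2mKE) = √(2 × 9.109 × 10⁻³¹ × 4.582 × 10⁻¹⁷) = 9.136 × 10⁻²⁴ kg·m/s.
λ = h/p = 6.626 × 10⁻³⁴ / 9.136 × 10⁻²⁴ = 7.25 × 10⁻¹¹ m = 72.5 pm.

λ = 72.5 pm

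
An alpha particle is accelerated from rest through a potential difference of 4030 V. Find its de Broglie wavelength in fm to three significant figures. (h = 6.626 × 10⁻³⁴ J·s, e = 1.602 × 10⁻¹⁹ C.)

KE = 2eV = 2 × 1.602 × 10⁻¹⁹ × 4030 = 1.291 × 10⁻¹⁵ J.
p = √(2mKE) = √(2 × 6.645 × 10⁻²⁷ × 1.291 × 10⁻¹⁵) = 4.142 × 10⁻²¹ kg·m/s.
λ = h/p = 6.626 × 10⁻³⁴ / 4.142 × 10⁻²¹ = 1.60 × 10⁻¹³ m = 160 fm.

λ = 160 fm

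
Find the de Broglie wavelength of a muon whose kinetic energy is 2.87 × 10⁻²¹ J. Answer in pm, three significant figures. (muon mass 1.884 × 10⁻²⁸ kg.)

λ = 637 pm

p = √(2mKE) = √(2 × 1.884 × 10⁻²⁸ × 2.870 × 10⁻²¹) = 1.040 × 10⁻²⁴ kg·m/s.
λ = h/p = 6.626 × 10⁻³⁴ / 1.040 × 10⁻²⁴ = 6.37 × 10⁻¹⁰ m = 637 pm.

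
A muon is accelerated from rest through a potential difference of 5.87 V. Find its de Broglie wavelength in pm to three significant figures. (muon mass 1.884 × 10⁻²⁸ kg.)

λ = 35.2 pm

KE = eV = 1.602 × 10⁻¹⁹ × 5.870 = 9.404 × 10⁻¹⁹ J.
p = √(2mKE) = √(2 × 1.884 × 10⁻²⁸ × 9.404 × 10⁻¹⁹) = 1.882 × 10⁻²³ kg·m/s.
λ = h/p = 6.626 × 10⁻³⁴ / 1.882 × 10⁻²³ = 3.52 × 10⁻¹¹ m = 35.2 pm.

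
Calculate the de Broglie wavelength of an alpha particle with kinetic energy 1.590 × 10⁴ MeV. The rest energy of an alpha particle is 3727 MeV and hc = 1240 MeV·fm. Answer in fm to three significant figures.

λ = 0.0643 fm

Total energy E = KE + m₀c² = 1.590 × 10⁴ + 3727 = 19627 MeV.
(pc)² = E² − (m₀c²)² = (19627)² − (3727)² = 3.713 × 10⁸ MeV², so pc = 1.927 × 10⁴ MeV.
λ = hc/(pc) = 1240 MeV·fm / 1.927 × 10⁴ MeV = 0.0643 fm.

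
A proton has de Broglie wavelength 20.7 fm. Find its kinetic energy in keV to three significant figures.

p = h/λ = 6.626 × 10⁻³⁴ / 2.070 × 10⁻¹⁴ = 3.201 × 10⁻²⁰ kg·m/s.
KE = p²/(2m) = (3.201 × 10⁻²⁰)² / (2 × 1.673 × 10⁻²⁷) = 3.062 × 10⁻¹³ J = 1910 keV.

KE = 1910 keV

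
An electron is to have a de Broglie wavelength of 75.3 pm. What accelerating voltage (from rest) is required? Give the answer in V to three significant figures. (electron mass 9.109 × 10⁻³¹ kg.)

V = 265 V

p = h/λ = 6.626 × 10⁻³⁴ / 7.530 × 10⁻¹¹ = 8.799 × 10⁻²⁴ kg·m/s.
KE = p²/(2m) = 4.250 × 10⁻¹⁷ J.
V = KE/e = 4.250 × 10⁻¹⁷ / (1.602 × 10⁻¹⁹) = 265 V.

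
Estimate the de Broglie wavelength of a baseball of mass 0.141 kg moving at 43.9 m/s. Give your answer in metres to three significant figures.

λ = 1.07 × 10⁻³⁴ m

p = mv = 0.141 × 43.9 = 6.190 kg·m/s.
λ = h/p = 6.626 × 10⁻³⁴ / 6.190 = 1.07 × 10⁻³⁴ m.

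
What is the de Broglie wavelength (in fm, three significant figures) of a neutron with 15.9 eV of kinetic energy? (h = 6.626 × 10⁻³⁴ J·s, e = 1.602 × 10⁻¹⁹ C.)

KE = 15.9 eV = 2.547 × 10⁻¹⁸ J.
p = √(2mKE) = √(2 × 1.675 × 10⁻²⁷ × 2.547 × 10⁻¹⁸) = 9.237 × 10⁻²³ kg·m/s.
λ = h/p = 6.626 × 10⁻³⁴ / 9.237 × 10⁻²³ = 7.17 × 10⁻¹² m = 7170 fm.

λ = 7170 fm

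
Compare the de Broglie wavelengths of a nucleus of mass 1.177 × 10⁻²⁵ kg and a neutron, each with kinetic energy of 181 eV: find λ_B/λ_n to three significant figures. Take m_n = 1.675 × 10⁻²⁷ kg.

λ_B/λ_n = 0.119

At fixed KE, p = √(2mKE) so λ = h/p ∝ 1/√m.
λ_B/λ_n = √(m_n/m_B) = √(1.675 × 10⁻²⁷/1.177 × 10⁻²⁵) = √(0.01423) = 0.119.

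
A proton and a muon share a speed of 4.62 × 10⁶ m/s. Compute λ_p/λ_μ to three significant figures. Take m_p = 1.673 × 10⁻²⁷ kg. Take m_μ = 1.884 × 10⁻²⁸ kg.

λ_p/λ_μ = 0.113

At fixed v, p = mv so λ = h/(mv) ∝ 1/m.
λ_p/λ_μ = m_μ/m_p = 1.884 × 10⁻²⁸/1.673 × 10⁻²⁷ = 0.113.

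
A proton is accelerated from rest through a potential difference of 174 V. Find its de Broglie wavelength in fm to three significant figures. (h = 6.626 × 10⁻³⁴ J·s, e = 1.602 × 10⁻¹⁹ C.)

λ = 2170 fm

KE = eV = 1.602 × 10⁻¹⁹ × 174.0 = 2.787 × 10⁻¹⁷ J.
p = √(2mKE) = √(2 × 1.673 × 10⁻²⁷ × 2.787 × 10⁻¹⁷) = 3.054 × 10⁻²² kg·m/s.
λ = h/p = 6.626 × 10⁻³⁴ / 3.054 × 10⁻²² = 2.17 × 10⁻¹² m = 2170 fm.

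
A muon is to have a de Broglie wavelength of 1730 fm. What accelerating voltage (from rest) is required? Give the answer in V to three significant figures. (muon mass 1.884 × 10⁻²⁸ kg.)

V = 2430 V

p = h/λ = 6.626 × 10⁻³⁴ / 1.730 × 10⁻¹² = 3.830 × 10⁻²² kg·m/s.
KE = p²/(2m) = 3.893 × 10⁻¹⁶ J.
V = KE/e = 3.893 × 10⁻¹⁶ / (1.602 × 10⁻¹⁹) = 2430 V.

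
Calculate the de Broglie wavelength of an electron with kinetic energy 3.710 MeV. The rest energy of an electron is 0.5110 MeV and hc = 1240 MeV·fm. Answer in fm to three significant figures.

Total energy E = KE + m₀c² = 3.710 + 0.5110 = 4.2210 MeV.
(pc)² = E² − (m₀c²)² = (4.2210)² − (0.5110)² = 17.56 MeV², so pc = 4.190 MeV.
λ = hc/(pc) = 1240 MeV·fm / 4.190 MeV = 296 fm.

λ = 296 fm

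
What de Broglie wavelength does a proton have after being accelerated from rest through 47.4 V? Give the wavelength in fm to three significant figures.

λ = 4160 fm

KE = eV = 1.602 × 10⁻¹⁹ × 47.40 = 7.593 × 10⁻¹⁸ J.
p = √(2mKE) = √(2 × 1.673 × 10⁻²⁷ × 7.593 × 10⁻¹⁸) = 1.594 × 10⁻²² kg·m/s.
λ = h/p = 6.626 × 10⁻³⁴ / 1.594 × 10⁻²² = 4.16 × 10⁻¹² m = 4160 fm.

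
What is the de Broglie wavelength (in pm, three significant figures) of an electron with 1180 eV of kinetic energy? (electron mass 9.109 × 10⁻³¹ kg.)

λ = 35.7 pm

KE = 1180 eV = 1.890 × 10⁻¹⁶ J.
p = √(2mKE) = √(2 × 9.109 × 10⁻³¹ × 1.890 × 10⁻¹⁶) = 1.856 × 10⁻²³ kg·m/s.
λ = h/p = 6.626 × 10⁻³⁴ / 1.856 × 10⁻²³ = 3.57 × 10⁻¹¹ m = 35.7 pm.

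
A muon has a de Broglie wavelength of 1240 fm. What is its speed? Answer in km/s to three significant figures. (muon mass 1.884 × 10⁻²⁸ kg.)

p = h/λ = 6.626 × 10⁻³⁴ / 1.240 × 10⁻¹² = 5.344 × 10⁻²² kg·m/s.
v = p/m = 5.344 × 10⁻²² / 1.884 × 10⁻²⁸ = 2.84 × 10⁶ m/s = 2840 km/s.

v = 2840 km/s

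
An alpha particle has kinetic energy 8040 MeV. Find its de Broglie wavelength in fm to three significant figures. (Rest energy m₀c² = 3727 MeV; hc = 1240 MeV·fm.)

Total energy E = KE + m₀c² = 8040 + 3727 = 11767 MeV.
(pc)² = E² − (m₀c²)² = (11767)² − (3727)² = 1.246 × 10⁸ MeV², so pc = 1.116 × 10⁴ MeV.
λ = hc/(pc) = 1240 MeV·fm / 1.116 × 10⁴ MeV = 0.111 fm.

λ = 0.111 fm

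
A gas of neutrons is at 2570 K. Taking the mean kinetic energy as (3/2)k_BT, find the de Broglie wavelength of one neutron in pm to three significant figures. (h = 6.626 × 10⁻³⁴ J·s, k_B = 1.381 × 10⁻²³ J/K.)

KE = (3/2)k_BT = 1.5 × 1.381 × 10⁻²³ × 2570 = 5.324 × 10⁻²⁰ J.
p = √(2mKE) = √(2 × 1.675 × 10⁻²⁷ × 5.324 × 10⁻²⁰) = 1.335 × 10⁻²³ kg·m/s.
λ = h/p = 4.96 × 10⁻¹¹ m = 49.6 pm.

λ = 49.6 pm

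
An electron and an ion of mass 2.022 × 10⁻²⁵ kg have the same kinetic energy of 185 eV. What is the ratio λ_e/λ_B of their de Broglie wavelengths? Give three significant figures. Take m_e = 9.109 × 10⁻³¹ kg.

At fixed KE, p = √(2mKE) so λ = h/p ∝ 1/√m.
λ_e/λ_B = √(m_B/m_e) = √(2.022 × 10⁻²⁵/9.109 × 10⁻³¹) = √(2.220 × 10⁵) = 471.

λ_e/λ_B = 471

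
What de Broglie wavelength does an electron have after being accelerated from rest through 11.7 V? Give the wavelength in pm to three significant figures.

λ = 359 pm

KE = eV = 1.602 × 10⁻¹⁹ × 11.70 = 1.874 × 10⁻¹⁸ J.
p = √(2mKE) = √(2 × 9.109 × 10⁻³¹ × 1.874 × 10⁻¹⁸) = 1.848 × 10⁻²⁴ kg·m/s.
λ = h/p = 6.626 × 10⁻³⁴ / 1.848 × 10⁻²⁴ = 3.59 × 10⁻¹⁰ m = 359 pm.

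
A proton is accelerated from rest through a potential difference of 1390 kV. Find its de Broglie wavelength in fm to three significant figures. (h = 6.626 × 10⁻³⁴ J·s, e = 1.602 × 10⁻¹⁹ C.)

KE = eV = 1.602 × 10⁻¹⁹ × 1.390 × 10⁶ = 2.227 × 10⁻¹³ J.
p = √(2mKE) = √(2 × 1.673 × 10⁻²⁷ × 2.227 × 10⁻¹³) = 2.730 × 10⁻²⁰ kg·m/s.
λ = h/p = 6.626 × 10⁻³⁴ / 2.730 × 10⁻²⁰ = 2.43 × 10⁻¹⁴ m = 24.3 fm.

λ = 24.3 fm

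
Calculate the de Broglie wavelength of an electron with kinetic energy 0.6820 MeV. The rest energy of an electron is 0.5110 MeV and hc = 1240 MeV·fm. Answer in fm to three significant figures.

λ = 1150 fm

Total energy E = KE + m₀c² = 0.6820 + 0.5110 = 1.1930 MeV.
(pc)² = E² − (m₀c²)² = (1.1930)² − (0.5110)² = 1.162 MeV², so pc = 1.078 MeV.
λ = hc/(pc) = 1240 MeV·fm / 1.078 MeV = 1150 fm.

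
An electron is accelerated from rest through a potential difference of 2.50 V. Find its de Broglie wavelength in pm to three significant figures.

λ = 776 pm

KE = eV = 1.602 × 10⁻¹⁹ × 2.500 = 4.005 × 10⁻¹⁹ J.
p = √(2mKE) = √(2 × 9.109 × 10⁻³¹ × 4.005 × 10⁻¹⁹) = 8.542 × 10⁻²⁵ kg·m/s.
λ = h/p = 6.626 × 10⁻³⁴ / 8.542 × 10⁻²⁵ = 7.76 × 10⁻¹⁰ m = 776 pm.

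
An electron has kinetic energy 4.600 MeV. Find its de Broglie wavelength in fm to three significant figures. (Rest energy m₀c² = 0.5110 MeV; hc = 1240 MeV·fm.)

λ = 244 fm

Total energy E = KE + m₀c² = 4.600 + 0.5110 = 5.1110 MeV.
(pc)² = E² − (m₀c²)² = (5.1110)² − (0.5110)² = 25.86 MeV², so pc = 5.085 MeV.
λ = hc/(pc) = 1240 MeV·fm / 5.085 MeV = 244 fm.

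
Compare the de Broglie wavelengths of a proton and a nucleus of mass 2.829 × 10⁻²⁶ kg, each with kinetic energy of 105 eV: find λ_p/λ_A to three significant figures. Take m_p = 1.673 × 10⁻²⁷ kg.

At fixed KE, p = √(2mKE) so λ = h/p ∝ 1/√m.
λ_p/λ_A = √(m_A/m_p) = √(2.829 × 10⁻²⁶/1.673 × 10⁻²⁷) = √(16.91) = 4.11.

λ_p/λ_A = 4.11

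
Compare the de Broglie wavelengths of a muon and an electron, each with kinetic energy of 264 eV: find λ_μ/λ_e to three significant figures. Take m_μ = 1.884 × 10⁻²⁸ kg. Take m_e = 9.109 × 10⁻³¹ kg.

λ_μ/λ_e = 0.0695

At fixed KE, p = √(2mKE) so λ = h/p ∝ 1/√m.
λ_μ/λ_e = √(m_e/m_μ) = √(9.109 × 10⁻³¹/1.884 × 10⁻²⁸) = √(4.835 × 10⁻³) = 0.0695.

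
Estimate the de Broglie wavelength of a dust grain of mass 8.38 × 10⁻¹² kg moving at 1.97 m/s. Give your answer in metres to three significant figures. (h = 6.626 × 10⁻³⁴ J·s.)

λ = 4.01 × 10⁻²³ m

p = mv = 8.38 × 10⁻¹² × 1.97 = 1.651 × 10⁻¹¹ kg·m/s.
λ = h/p = 6.626 × 10⁻³⁴ / 1.651 × 10⁻¹¹ = 4.01 × 10⁻²³ m.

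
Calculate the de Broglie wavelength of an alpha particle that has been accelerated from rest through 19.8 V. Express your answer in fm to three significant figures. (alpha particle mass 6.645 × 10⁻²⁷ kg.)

KE = 2eV = 2 × 1.602 × 10⁻¹⁹ × 19.80 = 6.344 × 10⁻¹⁸ J.
p = √(2mKE) = √(2 × 6.645 × 10⁻²⁷ × 6.344 × 10⁻¹⁸) = 2.904 × 10⁻²² kg·m/s.
λ = h/p = 6.626 × 10⁻³⁴ / 2.904 × 10⁻²² = 2.28 × 10⁻¹² m = 2280 fm.

λ = 2280 fm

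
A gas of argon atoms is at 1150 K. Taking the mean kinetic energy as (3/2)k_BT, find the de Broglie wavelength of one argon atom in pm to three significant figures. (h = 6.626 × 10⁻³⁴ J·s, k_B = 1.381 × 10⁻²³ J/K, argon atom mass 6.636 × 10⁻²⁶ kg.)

KE = (3/2)k_BT = 1.5 × 1.381 × 10⁻²³ × 1150 = 2.382 × 10⁻²⁰ J.
p = √(2mKE) = √(2 × 6.636 × 10⁻²⁶ × 2.382 × 10⁻²⁰) = 5.623 × 10⁻²³ kg·m/s.
λ = h/p = 1.18 × 10⁻¹¹ m = 11.8 pm.

λ = 11.8 pm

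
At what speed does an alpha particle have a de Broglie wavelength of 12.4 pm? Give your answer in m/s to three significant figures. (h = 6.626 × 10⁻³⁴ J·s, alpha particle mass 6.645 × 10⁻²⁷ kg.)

v = 8040 m/s

p = h/λ = 6.626 × 10⁻³⁴ / 1.240 × 10⁻¹¹ = 5.344 × 10⁻²³ kg·m/s.
v = p/m = 5.344 × 10⁻²³ / 6.645 × 10⁻²⁷ = 8.04 × 10³ m/s = 8040 m/s.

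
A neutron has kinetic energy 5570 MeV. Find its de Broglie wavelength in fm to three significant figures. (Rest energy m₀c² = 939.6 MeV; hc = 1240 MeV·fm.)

Total energy E = KE + m₀c² = 5570 + 939.6 = 6509.6 MeV.
(pc)² = E² − (m₀c²)² = (6509.6)² − (939.6)² = 4.149 × 10⁷ MeV², so pc = 6441 MeV.
λ = hc/(pc) = 1240 MeV·fm / 6441 MeV = 0.193 fm.

λ = 0.193 fm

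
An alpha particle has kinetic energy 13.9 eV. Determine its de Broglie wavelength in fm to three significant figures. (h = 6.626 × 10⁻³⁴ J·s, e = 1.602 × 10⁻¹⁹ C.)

KE = 13.9 eV = 2.227 × 10⁻¹⁸ J.
p = √(2mKE) = √(2 × 6.645 × 10⁻²⁷ × 2.227 × 10⁻¹⁸) = 1.720 × 10⁻²² kg·m/s.
λ = h/p = 6.626 × 10⁻³⁴ / 1.720 × 10⁻²² = 3.85 × 10⁻¹² m = 3850 fm.

λ = 3850 fm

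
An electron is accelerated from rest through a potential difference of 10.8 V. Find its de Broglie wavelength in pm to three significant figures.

KE = eV = 1.602 × 10⁻¹⁹ × 10.80 = 1.730 × 10⁻¹⁸ J.
p = √(2mKE) = √(2 × 9.109 × 10⁻³¹ × 1.730 × 10⁻¹⁸) = 1.775 × 10⁻²⁴ kg·m/s.
λ = h/p = 6.626 × 10⁻³⁴ / 1.775 × 10⁻²⁴ = 3.73 × 10⁻¹⁰ m = 373 pm.

λ = 373 pm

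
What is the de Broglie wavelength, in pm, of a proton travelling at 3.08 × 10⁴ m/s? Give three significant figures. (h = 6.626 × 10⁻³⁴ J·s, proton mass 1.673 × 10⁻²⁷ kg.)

p = mv = 1.673 × 10⁻²⁷ × 3.08 × 10⁴ = 5.153 × 10⁻²³ kg·m/s.
λ = h/p = 6.626 × 10⁻³⁴ / 5.153 × 10⁻²³ = 1.29 × 10⁻¹¹ m = 12.9 pm.

λ = 12.9 pm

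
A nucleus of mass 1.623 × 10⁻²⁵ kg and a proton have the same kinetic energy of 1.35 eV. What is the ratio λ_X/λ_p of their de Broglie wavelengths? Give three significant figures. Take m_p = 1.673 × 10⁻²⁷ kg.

At fixed KE, p = √(2mKE) so λ = h/p ∝ 1/√m.
λ_X/λ_p = √(m_p/m_X) = √(1.673 × 10⁻²⁷/1.623 × 10⁻²⁵) = √(0.01031) = 0.102.

λ_X/λ_p = 0.102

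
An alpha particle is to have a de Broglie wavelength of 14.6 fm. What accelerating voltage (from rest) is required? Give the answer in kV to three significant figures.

p = h/λ = 6.626 × 10⁻³⁴ / 1.460 × 10⁻¹⁴ = 4.538 × 10⁻²⁰ kg·m/s.
KE = p²/(2m) = 1.550 × 10⁻¹³ J.
V = KE/2e = 1.550 × 10⁻¹³ / (2 × 1.602 × 10⁻¹⁹) = 484 kV.

V = 484 kV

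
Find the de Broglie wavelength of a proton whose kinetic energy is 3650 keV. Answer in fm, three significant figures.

KE = 3650 keV = 5.847 × 10⁻¹³ J.
p = √(2mKE) = √(2 × 1.673 × 10⁻²⁷ × 5.847 × 10⁻¹³) = 4.423 × 10⁻²⁰ kg·m/s.
λ = h/p = 6.626 × 10⁻³⁴ / 4.423 × 10⁻²⁰ = 1.50 × 10⁻¹⁴ m = 15.0 fm.

λ = 15.0 fm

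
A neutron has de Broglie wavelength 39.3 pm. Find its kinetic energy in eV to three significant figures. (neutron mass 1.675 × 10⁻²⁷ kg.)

p = h/λ = 6.626 × 10⁻³⁴ / 3.930 × 10⁻¹¹ = 1.686 × 10⁻²³ kg·m/s.
KE = p²/(2m) = (1.686 × 10⁻²³)² / (2 × 1.675 × 10⁻²⁷) = 8.485 × 10⁻²⁰ J = 0.530 eV.

KE = 0.530 eV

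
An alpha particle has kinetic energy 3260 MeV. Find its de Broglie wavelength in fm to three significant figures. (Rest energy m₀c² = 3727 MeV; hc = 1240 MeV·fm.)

Total energy E = KE + m₀c² = 3260 + 3727 = 6987 MeV.
(pc)² = E² − (m₀c²)² = (6987)² − (3727)² = 3.493 × 10⁷ MeV², so pc = 5910 MeV.
λ = hc/(pc) = 1240 MeV·fm / 5910 MeV = 0.210 fm.

λ = 0.210 fm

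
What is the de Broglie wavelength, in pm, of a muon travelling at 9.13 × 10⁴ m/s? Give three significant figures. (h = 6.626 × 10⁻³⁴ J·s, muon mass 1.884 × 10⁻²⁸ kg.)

p = mv = 1.884 × 10⁻²⁸ × 9.13 × 10⁴ = 1.720 × 10⁻²³ kg·m/s.
λ = h/p = 6.626 × 10⁻³⁴ / 1.720 × 10⁻²³ = 3.85 × 10⁻¹¹ m = 38.5 pm.

λ = 38.5 pm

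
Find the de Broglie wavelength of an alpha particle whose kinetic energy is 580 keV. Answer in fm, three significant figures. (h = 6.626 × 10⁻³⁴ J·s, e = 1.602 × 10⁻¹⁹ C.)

λ = 18.9 fm

KE = 580 keV = 9.292 × 10⁻¹⁴ J.
p = √(2mKE) = √(2 × 6.645 × 10⁻²⁷ × 9.292 × 10⁻¹⁴) = 3.514 × 10⁻²⁰ kg·m/s.
λ = h/p = 6.626 × 10⁻³⁴ / 3.514 × 10⁻²⁰ = 1.89 × 10⁻¹⁴ m = 18.9 fm.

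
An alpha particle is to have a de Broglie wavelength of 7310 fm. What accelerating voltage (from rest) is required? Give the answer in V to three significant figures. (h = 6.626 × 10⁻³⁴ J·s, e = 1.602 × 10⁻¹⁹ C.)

p = h/λ = 6.626 × 10⁻³⁴ / 7.310 × 10⁻¹² = 9.064 × 10⁻²³ kg·m/s.
KE = p²/(2m) = 6.182 × 10⁻¹⁹ J.
V = KE/2e = 6.182 × 10⁻¹⁹ / (2 × 1.602 × 10⁻¹⁹) = 1.93 V.

V = 1.93 V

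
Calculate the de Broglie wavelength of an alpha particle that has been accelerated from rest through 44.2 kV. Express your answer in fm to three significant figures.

λ = 48.3 fm

KE = 2eV = 2 × 1.602 × 10⁻¹⁹ × 4.420 × 10⁴ = 1.416 × 10⁻¹⁴ J.
p = √(2mKE) = √(2 × 6.645 × 10⁻²⁷ × 1.416 × 10⁻¹⁴) = 1.372 × 10⁻²⁰ kg·m/s.
λ = h/p = 6.626 × 10⁻³⁴ / 1.372 × 10⁻²⁰ = 4.83 × 10⁻¹⁴ m = 48.3 fm.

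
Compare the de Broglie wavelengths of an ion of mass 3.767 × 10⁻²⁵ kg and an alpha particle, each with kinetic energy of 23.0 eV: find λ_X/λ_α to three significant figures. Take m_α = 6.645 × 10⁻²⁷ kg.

At fixed KE, p = √(2mKE) so λ = h/p ∝ 1/√m.
λ_X/λ_α = √(m_α/m_X) = √(6.645 × 10⁻²⁷/3.767 × 10⁻²⁵) = √(0.01764) = 0.133.

λ_X/λ_α = 0.133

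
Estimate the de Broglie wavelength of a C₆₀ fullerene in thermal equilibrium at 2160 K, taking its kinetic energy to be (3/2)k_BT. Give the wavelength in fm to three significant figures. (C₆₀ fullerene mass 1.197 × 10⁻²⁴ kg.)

KE = (3/2)k_BT = 1.5 × 1.381 × 10⁻²³ × 2160 = 4.474 × 10⁻²⁰ J.
p = √(2mKE) = √(2 × 1.197 × 10⁻²⁴ × 4.474 × 10⁻²⁰) = 3.273 × 10⁻²² kg·m/s.
λ = h/p = 2.02 × 10⁻¹² m = 2020 fm.

λ = 2020 fm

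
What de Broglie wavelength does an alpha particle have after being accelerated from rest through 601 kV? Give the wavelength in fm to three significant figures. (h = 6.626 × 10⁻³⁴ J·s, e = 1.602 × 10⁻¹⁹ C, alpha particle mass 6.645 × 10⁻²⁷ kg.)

KE = 2eV = 2 × 1.602 × 10⁻¹⁹ × 6.010 × 10⁵ = 1.926 × 10⁻¹³ J.
p = √(2mKE) = √(2 × 6.645 × 10⁻²⁷ × 1.926 × 10⁻¹³) = 5.059 × 10⁻²⁰ kg·m/s.
λ = h/p = 6.626 × 10⁻³⁴ / 5.059 × 10⁻²⁰ = 1.31 × 10⁻¹⁴ m = 13.1 fm.

λ = 13.1 fm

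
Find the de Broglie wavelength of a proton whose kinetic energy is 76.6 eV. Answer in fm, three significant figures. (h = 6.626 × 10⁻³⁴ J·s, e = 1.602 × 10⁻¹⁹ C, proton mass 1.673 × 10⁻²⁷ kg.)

λ = 3270 fm

KE = 76.6 eV = 1.227 × 10⁻¹⁷ J.
p = √(2mKE) = √(2 × 1.673 × 10⁻²⁷ × 1.227 × 10⁻¹⁷) = 2.026 × 10⁻²² kg·m/s.
λ = h/p = 6.626 × 10⁻³⁴ / 2.026 × 10⁻²² = 3.27 × 10⁻¹² m = 3270 fm.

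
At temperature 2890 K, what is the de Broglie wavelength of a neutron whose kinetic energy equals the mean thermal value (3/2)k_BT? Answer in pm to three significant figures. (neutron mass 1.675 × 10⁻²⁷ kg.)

λ = 46.8 pm

KE = (3/2)k_BT = 1.5 × 1.381 × 10⁻²³ × 2890 = 5.987 × 10⁻²⁰ J.
p = √(2mKE) = √(2 × 1.675 × 10⁻²⁷ × 5.987 × 10⁻²⁰) = 1.416 × 10⁻²³ kg·m/s.
λ = h/p = 4.68 × 10⁻¹¹ m = 46.8 pm.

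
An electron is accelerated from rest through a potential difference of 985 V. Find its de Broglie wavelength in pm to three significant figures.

KE = eV = 1.602 × 10⁻¹⁹ × 985.0 = 1.578 × 10⁻¹⁶ J.
p = √(2mKE) = √(2 × 9.109 × 10⁻³¹ × 1.578 × 10⁻¹⁶) = 1.696 × 10⁻²³ kg·m/s.
λ = h/p = 6.626 × 10⁻³⁴ / 1.696 × 10⁻²³ = 3.91 × 10⁻¹¹ m = 39.1 pm.

λ = 39.1 pm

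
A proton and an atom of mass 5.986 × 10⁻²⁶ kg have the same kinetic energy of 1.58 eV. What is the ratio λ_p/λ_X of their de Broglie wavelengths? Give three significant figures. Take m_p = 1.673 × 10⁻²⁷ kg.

At fixed KE, p = √(2mKE) so λ = h/p ∝ 1/√m.
λ_p/λ_X = √(m_X/m_p) = √(5.986 × 10⁻²⁶/1.673 × 10⁻²⁷) = √(35.78) = 5.98.

λ_p/λ_X = 5.98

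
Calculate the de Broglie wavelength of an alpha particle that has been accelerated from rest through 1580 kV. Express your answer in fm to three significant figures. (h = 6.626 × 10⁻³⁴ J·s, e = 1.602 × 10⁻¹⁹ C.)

KE = 2eV = 2 × 1.602 × 10⁻¹⁹ × 1.580 × 10⁶ = 5.062 × 10⁻¹³ J.
p = √(2mKE) = √(2 × 6.645 × 10⁻²⁷ × 5.062 × 10⁻¹³) = 8.202 × 10⁻²⁰ kg·m/s.
λ = h/p = 6.626 × 10⁻³⁴ / 8.202 × 10⁻²⁰ = 8.08 × 10⁻¹⁵ m = 8.08 fm.

λ = 8.08 fm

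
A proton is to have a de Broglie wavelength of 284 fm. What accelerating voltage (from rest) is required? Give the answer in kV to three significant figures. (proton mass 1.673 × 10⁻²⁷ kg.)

V = 10.2 kV

p = h/λ = 6.626 × 10⁻³⁴ / 2.840 × 10⁻¹³ = 2.333 × 10⁻²¹ kg·m/s.
KE = p²/(2m) = 1.627 × 10⁻¹⁵ J.
V = KE/e = 1.627 × 10⁻¹⁵ / (1.602 × 10⁻¹⁹) = 10.2 kV.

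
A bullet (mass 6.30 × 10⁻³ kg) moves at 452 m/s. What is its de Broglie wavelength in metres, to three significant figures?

λ = 2.33 × 10⁻³⁴ m

p = mv = 6.30 × 10⁻³ × 452 = 2.848 kg·m/s.
λ = h/p = 6.626 × 10⁻³⁴ / 2.848 = 2.33 × 10⁻³⁴ m.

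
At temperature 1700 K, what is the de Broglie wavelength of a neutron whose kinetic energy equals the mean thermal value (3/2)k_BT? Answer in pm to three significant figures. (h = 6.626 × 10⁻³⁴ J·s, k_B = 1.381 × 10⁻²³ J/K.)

KE = (3/2)k_BT = 1.5 × 1.381 × 10⁻²³ × 1700 = 3.522 × 10⁻²⁰ J.
p = √(2mKE) = √(2 × 1.675 × 10⁻²⁷ × 3.522 × 10⁻²⁰) = 1.086 × 10⁻²³ kg·m/s.
λ = h/p = 6.10 × 10⁻¹¹ m = 61.0 pm.

λ = 61.0 pm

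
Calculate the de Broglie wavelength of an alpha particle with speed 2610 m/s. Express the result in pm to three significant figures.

p = mv = 6.645 × 10⁻²⁷ × 2610 = 1.734 × 10⁻²³ kg·m/s.
λ = h/p = 6.626 × 10⁻³⁴ / 1.734 × 10⁻²³ = 3.82 × 10⁻¹¹ m = 38.2 pm.

λ = 38.2 pm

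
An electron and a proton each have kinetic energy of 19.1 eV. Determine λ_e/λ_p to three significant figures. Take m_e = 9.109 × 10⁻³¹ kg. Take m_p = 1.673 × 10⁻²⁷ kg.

λ_e/λ_p = 42.9

At fixed KE, p = √(2mKE) so λ = h/p ∝ 1/√m.
λ_e/λ_p = √(m_p/m_e) = √(1.673 × 10⁻²⁷/9.109 × 10⁻³¹) = √(1837) = 42.9.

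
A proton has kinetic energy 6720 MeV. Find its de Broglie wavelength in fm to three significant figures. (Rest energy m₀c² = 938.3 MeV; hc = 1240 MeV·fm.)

λ = 0.163 fm

Total energy E = KE + m₀c² = 6720 + 938.3 = 7658.3 MeV.
(pc)² = E² − (m₀c²)² = (7658.3)² − (938.3)² = 5.777 × 10⁷ MeV², so pc = 7601 MeV.
λ = hc/(pc) = 1240 MeV·fm / 7601 MeV = 0.163 fm.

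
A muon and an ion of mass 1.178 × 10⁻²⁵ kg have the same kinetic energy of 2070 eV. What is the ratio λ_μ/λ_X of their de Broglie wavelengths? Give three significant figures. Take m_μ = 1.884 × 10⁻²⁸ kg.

At fixed KE, p = √(2mKE) so λ = h/p ∝ 1/√m.
λ_μ/λ_X = √(m_X/m_μ) = √(1.178 × 10⁻²⁵/1.884 × 10⁻²⁸) = √(625.3) = 25.0.

λ_μ/λ_X = 25.0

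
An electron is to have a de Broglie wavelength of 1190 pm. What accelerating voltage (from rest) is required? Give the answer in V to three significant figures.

p = h/λ = 6.626 × 10⁻³⁴ / 1.190 × 10⁻⁹ = 5.568 × 10⁻²⁵ kg·m/s.
KE = p²/(2m) = 1.702 × 10⁻¹⁹ J.
V = KE/e = 1.702 × 10⁻¹⁹ / (1.602 × 10⁻¹⁹) = 1.06 V.

V = 1.06 V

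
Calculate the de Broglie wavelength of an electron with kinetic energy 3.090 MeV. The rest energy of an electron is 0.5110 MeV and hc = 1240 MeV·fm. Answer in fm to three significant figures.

λ = 348 fm

Total energy E = KE + m₀c² = 3.090 + 0.5110 = 3.6010 MeV.
(pc)² = E² − (m₀c²)² = (3.6010)² − (0.5110)² = 12.71 MeV², so pc = 3.565 MeV.
λ = hc/(pc) = 1240 MeV·fm / 3.565 MeV = 348 fm.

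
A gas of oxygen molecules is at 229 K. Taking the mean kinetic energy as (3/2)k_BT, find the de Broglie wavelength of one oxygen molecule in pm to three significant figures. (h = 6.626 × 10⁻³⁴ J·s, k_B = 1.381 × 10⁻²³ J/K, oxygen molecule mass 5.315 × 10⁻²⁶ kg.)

λ = 29.5 pm

KE = (3/2)k_BT = 1.5 × 1.381 × 10⁻²³ × 229 = 4.744 × 10⁻²¹ J.
p = √(2mKE) = √(2 × 5.315 × 10⁻²⁶ × 4.744 × 10⁻²¹) = 2.246 × 10⁻²³ kg·m/s.
λ = h/p = 2.95 × 10⁻¹¹ m = 29.5 pm.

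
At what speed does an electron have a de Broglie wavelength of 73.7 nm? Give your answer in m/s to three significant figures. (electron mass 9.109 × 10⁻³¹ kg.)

v = 9870 m/s

p = h/λ = 6.626 × 10⁻³⁴ / 7.370 × 10⁻⁸ = 8.991 × 10⁻²⁷ kg·m/s.
v = p/m = 8.991 × 10⁻²⁷ / 9.109 × 10⁻³¹ = 9.87 × 10³ m/s = 9870 m/s.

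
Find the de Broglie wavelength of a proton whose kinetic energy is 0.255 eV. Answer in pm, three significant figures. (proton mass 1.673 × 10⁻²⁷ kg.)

λ = 56.7 pm

KE = 0.255 eV = 4.085 × 10⁻²⁰ J.
p = √(2mKE) = √(2 × 1.673 × 10⁻²⁷ × 4.085 × 10⁻²⁰) = 1.169 × 10⁻²³ kg·m/s.
λ = h/p = 6.626 × 10⁻³⁴ / 1.169 × 10⁻²³ = 5.67 × 10⁻¹¹ m = 56.7 pm.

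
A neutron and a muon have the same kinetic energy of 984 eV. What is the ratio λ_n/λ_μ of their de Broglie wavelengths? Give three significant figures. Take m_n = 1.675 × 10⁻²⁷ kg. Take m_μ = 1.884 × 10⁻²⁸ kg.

λ_n/λ_μ = 0.335

At fixed KE, p = √(2mKE) so λ = h/p ∝ 1/√m.
λ_n/λ_μ = √(m_μ/m_n) = √(1.884 × 10⁻²⁸/1.675 × 10⁻²⁷) = √(0.1125) = 0.335.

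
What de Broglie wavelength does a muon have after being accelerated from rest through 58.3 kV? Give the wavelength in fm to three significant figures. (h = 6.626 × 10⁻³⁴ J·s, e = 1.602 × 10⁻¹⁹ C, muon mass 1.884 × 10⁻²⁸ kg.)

KE = eV = 1.602 × 10⁻¹⁹ × 5.830 × 10⁴ = 9.340 × 10⁻¹⁵ J.
p = √(2mKE) = √(2 × 1.884 × 10⁻²⁸ × 9.340 × 10⁻¹⁵) = 1.876 × 10⁻²¹ kg·m/s.
λ = h/p = 6.626 × 10⁻³⁴ / 1.876 × 10⁻²¹ = 3.53 × 10⁻¹³ m = 353 fm.

λ = 353 fm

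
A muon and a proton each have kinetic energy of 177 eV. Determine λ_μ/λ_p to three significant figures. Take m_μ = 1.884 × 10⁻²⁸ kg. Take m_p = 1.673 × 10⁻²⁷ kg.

At fixed KE, p = √(2mKE) so λ = h/p ∝ 1/√m.
λ_μ/λ_p = √(m_p/m_μ) = √(1.673 × 10⁻²⁷/1.884 × 10⁻²⁸) = √(8.880) = 2.98.

λ_μ/λ_p = 2.98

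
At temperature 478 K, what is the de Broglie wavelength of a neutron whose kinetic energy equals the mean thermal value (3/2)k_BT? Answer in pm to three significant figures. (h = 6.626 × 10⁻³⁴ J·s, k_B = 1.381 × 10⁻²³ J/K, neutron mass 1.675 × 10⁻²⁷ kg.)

KE = (3/2)k_BT = 1.5 × 1.381 × 10⁻²³ × 478 = 9.902 × 10⁻²¹ J.
p = √(2mKE) = √(2 × 1.675 × 10⁻²⁷ × 9.902 × 10⁻²¹) = 5.759 × 10⁻²⁴ kg·m/s.
λ = h/p = 1.15 × 10⁻¹⁰ m = 115 pm.

λ = 115 pm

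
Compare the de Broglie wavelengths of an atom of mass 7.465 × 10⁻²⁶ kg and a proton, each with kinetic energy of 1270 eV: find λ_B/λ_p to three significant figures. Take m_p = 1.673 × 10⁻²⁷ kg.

At fixed KE, p = √(2mKE) so λ = h/p ∝ 1/√m.
λ_B/λ_p = √(m_p/m_B) = √(1.673 × 10⁻²⁷/7.465 × 10⁻²⁶) = √(0.02241) = 0.150.

λ_B/λ_p = 0.150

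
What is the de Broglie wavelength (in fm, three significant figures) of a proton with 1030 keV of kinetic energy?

λ = 28.2 fm

KE = 1030 keV = 1.650 × 10⁻¹³ J.
p = √(2mKE) = √(2 × 1.673 × 10⁻²⁷ × 1.650 × 10⁻¹³) = 2.350 × 10⁻²⁰ kg·m/s.
λ = h/p = 6.626 × 10⁻³⁴ / 2.350 × 10⁻²⁰ = 2.82 × 10⁻¹⁴ m = 28.2 fm.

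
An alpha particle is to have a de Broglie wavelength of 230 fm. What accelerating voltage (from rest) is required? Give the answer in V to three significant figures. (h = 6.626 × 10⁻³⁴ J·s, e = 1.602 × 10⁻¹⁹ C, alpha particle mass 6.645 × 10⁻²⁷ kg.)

V = 1950 V

p = h/λ = 6.626 × 10⁻³⁴ / 2.300 × 10⁻¹³ = 2.881 × 10⁻²¹ kg·m/s.
KE = p²/(2m) = 6.245 × 10⁻¹⁶ J.
V = KE/2e = 6.245 × 10⁻¹⁶ / (2 × 1.602 × 10⁻¹⁹) = 1950 V.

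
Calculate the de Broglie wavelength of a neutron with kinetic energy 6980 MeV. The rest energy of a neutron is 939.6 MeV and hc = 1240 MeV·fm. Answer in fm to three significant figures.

λ = 0.158 fm

Total energy E = KE + m₀c² = 6980 + 939.6 = 7919.6 MeV.
(pc)² = E² − (m₀c²)² = (7919.6)² − (939.6)² = 6.184 × 10⁷ MeV², so pc = 7864 MeV.
λ = hc/(pc) = 1240 MeV·fm / 7864 MeV = 0.158 fm.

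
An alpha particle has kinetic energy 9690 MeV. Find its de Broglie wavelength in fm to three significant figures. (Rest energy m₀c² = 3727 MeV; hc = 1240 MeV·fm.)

λ = 0.0962 fm

Total energy E = KE + m₀c² = 9690 + 3727 = 13417 MeV.
(pc)² = E² − (m₀c²)² = (13417)² − (3727)² = 1.661 × 10⁸ MeV², so pc = 1.289 × 10⁴ MeV.
λ = hc/(pc) = 1240 MeV·fm / 1.289 × 10⁴ MeV = 0.0962 fm.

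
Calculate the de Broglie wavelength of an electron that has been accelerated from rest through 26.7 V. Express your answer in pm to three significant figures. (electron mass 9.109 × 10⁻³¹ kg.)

λ = 237 pm

KE = eV = 1.602 × 10⁻¹⁹ × 26.70 = 4.277 × 10⁻¹⁸ J.
p = √(2mKE) = √(2 × 9.109 × 10⁻³¹ × 4.277 × 10⁻¹⁸) = 2.791 × 10⁻²⁴ kg·m/s.
λ = h/p = 6.626 × 10⁻³⁴ / 2.791 × 10⁻²⁴ = 2.37 × 10⁻¹⁰ m = 237 pm.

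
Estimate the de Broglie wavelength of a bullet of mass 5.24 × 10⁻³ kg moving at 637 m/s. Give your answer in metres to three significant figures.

λ = 1.99 × 10⁻³⁴ m

p = mv = 5.24 × 10⁻³ × 637 = 3.338 kg·m/s.
λ = h/p = 6.626 × 10⁻³⁴ / 3.338 = 1.99 × 10⁻³⁴ m.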